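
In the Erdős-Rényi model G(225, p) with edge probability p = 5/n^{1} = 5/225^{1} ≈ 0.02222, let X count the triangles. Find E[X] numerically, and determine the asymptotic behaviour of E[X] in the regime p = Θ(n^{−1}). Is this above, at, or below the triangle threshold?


Number of potential triangles: C(225, 3) = 1873200.
Each occurs with probability p³ ≈ (0.02222)³ ≈ 1.097394e-05.
By linearity: E[X] = C(225, 3)·p³ ≈ 1873200 · 1.097394e-05 ≈ 20.5564.
Here α = 1, so p = 5/n is exactly at the triangle threshold p ~ 1/n. Asymptotically E[X] → c³/6 = 5³/6 = 125/6 ≈ 20.8333, a bounded constant. In this regime the triangle count is asymptotically Poisson(c³/6).

E[X] ≈ 20.5564; in regime p = Θ(1/n^{1}) E[X] stays bounded (at the triangle threshold p ~ 1/n).


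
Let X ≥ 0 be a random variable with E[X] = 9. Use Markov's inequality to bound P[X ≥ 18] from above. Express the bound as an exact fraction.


μ = E[X] = 9, a = 18.
Markov: P[X ≥ 18] ≤ μ/a = (9)/18 = 1/2.
Numerically: ≈ 0.500000.
(Since a = 18 > μ = 9.000000, the bound 1/2 is < 1 and informative.)

P[X ≥ 18] ≤ 1/2 ≈ 0.500000.


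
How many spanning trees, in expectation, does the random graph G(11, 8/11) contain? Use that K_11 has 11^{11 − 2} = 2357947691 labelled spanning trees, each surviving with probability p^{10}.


K_11 has 11^{11 − 2} = 2357947691 labelled spanning trees.
For each such spanning tree H, let X_H = 1 if all 10 edges of H are present in G. Then P[X_H = 1] = p^{10} = (8/11)^{10} = 1073741824/25937424601.
By linearity: E[X] = Σ_H E[X_H] = 2357947691 · p^{10} = 2357947691 · 1073741824/25937424601 = 1073741824/11.
Numerically: E[X] ≈ 9.7613e+07.

E[X] = 2357947691 · (8/11)^{10} = 1073741824/11 ≈ 9.7613e+07.


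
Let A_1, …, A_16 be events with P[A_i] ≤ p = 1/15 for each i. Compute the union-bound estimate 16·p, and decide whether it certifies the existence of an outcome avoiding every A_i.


Union bound: P[∪_{i=1}^{16} A_i] ≤ Σ_i P[A_i] ≤ 16·p = 16·(1/15) = 16/15.
Numerically: 16/15 ≈ 1.067.
Is 16/15 < 1? NO.
Since the bound 16/15 is ≥ 1, the union bound is uninformative here; it does NOT by itself certify existence.

16·p = 16/15 ≈ 1.067; existence NOT certified by the union bound.


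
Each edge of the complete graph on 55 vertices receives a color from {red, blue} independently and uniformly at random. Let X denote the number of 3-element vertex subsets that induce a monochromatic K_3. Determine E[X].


Let X = Σ_S X_S over the C(55, 3) = 26235 subsets S of size 3, where X_S = 1 if the K_3 on S is monochromatic.
For a fixed S, the K_3 on S has C(3, 2) = 3 edges. P[all 3 edges red] = (1/2)^3, and likewise for blue, so P[monochromatic] = 2·(1/2)^3 = 2^{1 − 3} = 1/4.
By linearity: E[X] = C(55, 3) · 2^{1 − 3} = 26235 · 1/4 = 26235/4.
Numerically: E[X] ≈ 6558.750000.

E[X] = C(55,3)·2^(1−C(3,2)) = 26235/4 ≈ 6558.750000.


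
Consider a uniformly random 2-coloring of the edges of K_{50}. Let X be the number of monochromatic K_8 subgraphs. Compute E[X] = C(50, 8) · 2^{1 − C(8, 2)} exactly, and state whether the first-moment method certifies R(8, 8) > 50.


E[X] = C(50, 8) · 2^{1 − 28} = 536878650 · 2^{−27} = 536878650/134217728.
As a reduced fraction: E[X] = 268439325/67108864 ≈ 4.0001.
Is E[X] < 1? NO.
Since E[X] ≥ 1, the first-moment bound is inconclusive at n = 50; it does NOT by itself certify R(8, 8) > 50.

E[X] = 268439325/67108864 ≈ 4.0001; E[X] ≥ 1; first-moment method inconclusive here.


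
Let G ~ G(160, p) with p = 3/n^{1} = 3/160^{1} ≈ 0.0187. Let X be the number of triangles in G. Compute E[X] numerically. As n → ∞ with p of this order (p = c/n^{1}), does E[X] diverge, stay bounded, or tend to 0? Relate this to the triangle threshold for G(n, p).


Number of potential triangles: C(160, 3) = 669920.
Each occurs with probability p³ ≈ (0.0187)³ ≈ 6.59180e-06.
By linearity: E[X] = C(160, 3)·p³ ≈ 669920 · 6.59180e-06 ≈ 4.416.
Here α = 1, so p = 3/n is exactly at the triangle threshold p ~ 1/n. Asymptotically E[X] → c³/6 = 3³/6 = 9/2 ≈ 4.500, a bounded constant. In this regime the triangle count is asymptotically Poisson(c³/6).

E[X] ≈ 4.416; in regime p = Θ(1/n^{1}) E[X] stays bounded (at the triangle threshold p ~ 1/n).


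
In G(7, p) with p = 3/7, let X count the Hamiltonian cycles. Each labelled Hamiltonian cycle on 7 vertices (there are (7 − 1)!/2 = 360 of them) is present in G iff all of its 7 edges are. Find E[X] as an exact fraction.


K_7 has (7 − 1)!/2 = 360 labelled Hamiltonian cycles.
For each such Hamiltonian cycle H, let X_H = 1 if all 7 edges of H are present in G. Then P[X_H = 1] = p^{7} = (3/7)^{7} = 2187/823543.
By linearity: E[X] = Σ_H E[X_H] = 360 · p^{7} = 360 · 2187/823543 = 787320/823543.
Numerically: E[X] ≈ 0.956016.

E[X] = 360 · (3/7)^{7} = 787320/823543 ≈ 0.956016.


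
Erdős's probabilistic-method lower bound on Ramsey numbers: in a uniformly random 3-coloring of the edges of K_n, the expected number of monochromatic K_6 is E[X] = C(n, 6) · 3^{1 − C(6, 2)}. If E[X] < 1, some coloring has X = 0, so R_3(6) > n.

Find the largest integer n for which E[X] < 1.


We need C(n, 6) · 3^{1 − 15} < 1, i.e. C(n, 6) < 3^{15 − 1} = 4782969.
Check values of n near the boundary:
  n = 35: C(35, 6) = 1623160; 1623160 < 4782969? YES
  n = 36: C(36, 6) = 1947792; 1947792 < 4782969? YES
  n = 37: C(37, 6) = 2324784; 2324784 < 4782969? YES
  n = 38: C(38, 6) = 2760681; 2760681 < 4782969? YES
  n = 39: C(39, 6) = 3262623; 3262623 < 4782969? YES
  n = 40: C(40, 6) = 3838380; 3838380 < 4782969? YES
  n = 41: C(41, 6) = 4496388; 4496388 < 4782969? YES
  n = 42: C(42, 6) = 5245786; 5245786 < 4782969? NO
  n = 43: C(43, 6) = 6096454; 6096454 < 4782969? NO
  n = 44: C(44, 6) = 7059052; 7059052 < 4782969? NO
The largest n with C(n, 6) < 4782969 is n = 41 (where E[X] = 1498796/1594323 ≈ 0.940083). Hence R_3(6) > 41, i.e. R_3(6) ≥ 42.

Largest n = 41; hence R_3(6) > 41.


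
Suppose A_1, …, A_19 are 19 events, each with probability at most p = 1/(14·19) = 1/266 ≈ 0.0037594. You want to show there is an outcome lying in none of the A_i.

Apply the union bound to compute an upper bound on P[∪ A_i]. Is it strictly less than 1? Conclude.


Union bound: P[∪_{i=1}^{19} A_i] ≤ Σ_i P[A_i] ≤ 19·p = 19·(1/266) = 1/14.
Numerically: 1/14 ≈ 0.0714286.
Is 1/14 < 1? YES.
Since P[∪ A_i] ≤ 1/14 < 1, the complement has P[∩ A_i^c] ≥ 1 − 1/14 = 13/14 > 0, so some outcome avoids every A_i.

19·p = 1/14 ≈ 0.0714286; existence CERTIFIED by the union bound.


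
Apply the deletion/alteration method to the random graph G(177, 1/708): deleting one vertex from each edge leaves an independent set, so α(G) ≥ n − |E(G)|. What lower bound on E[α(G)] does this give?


E[|E(G)|] = C(177, 2)·p = 15576 · (1/708) = 22.
E[α(G)] ≥ n − E[|E(G)|] = 177 − 22 = 155.
Numerically: ≈ 155.00000.
(This is only a lower bound; the true E[α(G)] may be larger.)

E[α(G)] ≥ 155 ≈ 155.00000.


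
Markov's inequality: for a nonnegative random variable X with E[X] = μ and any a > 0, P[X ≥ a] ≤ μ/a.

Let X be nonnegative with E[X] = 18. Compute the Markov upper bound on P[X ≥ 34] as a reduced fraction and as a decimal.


μ = E[X] = 18, a = 34.
Markov: P[X ≥ 34] ≤ μ/a = (18)/34 = 9/17.
Numerically: ≈ 0.5294.
(Since a = 34 > μ = 18.0000, the bound 9/17 is < 1 and informative.)

P[X ≥ 34] ≤ 9/17 ≈ 0.5294.


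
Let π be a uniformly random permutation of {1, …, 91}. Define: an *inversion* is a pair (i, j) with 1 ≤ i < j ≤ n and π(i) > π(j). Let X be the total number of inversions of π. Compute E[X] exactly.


Write X = Σ X_I over the C(91, 2) = 4095 pairs i < j, with X_I the indicator of one inversion.
There are 4095 indicators.
For each fixed pair i < j, the values π(i) and π(j) are two distinct elements of {1, …, 91} in uniformly random order; by symmetry P[π(i) > π(j)] = 1/2.
By linearity: E[X] = 4095 · (1/2) = C(91, 2) · (1/2) = 4095/2 = 4095/2 ≈ 2047.50000.

E[X] = 4095/2 = 2047.50000.


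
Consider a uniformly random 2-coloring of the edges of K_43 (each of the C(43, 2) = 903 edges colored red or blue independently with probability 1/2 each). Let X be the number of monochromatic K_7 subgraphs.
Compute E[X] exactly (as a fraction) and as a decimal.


Let X = Σ_S X_S over the C(43, 7) = 32224114 subsets S of size 7, where X_S = 1 if the K_7 on S is monochromatic.
For a fixed S, the K_7 on S has C(7, 2) = 21 edges. P[all 21 edges red] = (1/2)^21, and likewise for blue, so P[monochromatic] = 2·(1/2)^21 = 2^{1 − 21} = 1/1048576.
By linearity: E[X] = C(43, 7) · 2^{1 − 21} = 32224114 · 1/1048576 = 16112057/524288.
Numerically: E[X] ≈ 30.7313.

E[X] = C(43,7)·2^(1−C(7,2)) = 16112057/524288 ≈ 30.7313.


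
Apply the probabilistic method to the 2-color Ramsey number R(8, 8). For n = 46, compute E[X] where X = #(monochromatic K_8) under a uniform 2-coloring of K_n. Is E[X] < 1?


E[X] = C(46, 8) · 2^{1 − 28} = 260932815 · 2^{−27} = 260932815/134217728.
As a reduced fraction: E[X] = 260932815/134217728 ≈ 1.9441010.
Is E[X] < 1? NO.
Since E[X] ≥ 1, the first-moment bound is inconclusive at n = 46; it does NOT by itself certify R(8, 8) > 46.

E[X] = 260932815/134217728 ≈ 1.9441010; E[X] ≥ 1; first-moment method inconclusive here.


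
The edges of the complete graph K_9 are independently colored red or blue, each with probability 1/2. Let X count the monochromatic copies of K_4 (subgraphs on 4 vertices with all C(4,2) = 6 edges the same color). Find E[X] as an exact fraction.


Let X = Σ_S X_S over the C(9, 4) = 126 subsets S of size 4, where X_S = 1 if the K_4 on S is monochromatic.
For a fixed S, the K_4 on S has C(4, 2) = 6 edges. P[all 6 edges red] = (1/2)^6, and likewise for blue, so P[monochromatic] = 2·(1/2)^6 = 2^{1 − 6} = 1/32.
By linearity: E[X] = C(9, 4) · 2^{1 − 6} = 126 · 1/32 = 63/16.
Numerically: E[X] ≈ 3.9375.

E[X] = C(9,4)·2^(1−C(4,2)) = 63/16 ≈ 3.9375.


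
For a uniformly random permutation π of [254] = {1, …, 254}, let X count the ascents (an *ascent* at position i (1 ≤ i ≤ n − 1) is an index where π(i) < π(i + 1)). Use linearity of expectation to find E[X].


Write X = Σ X_I over i = 1, …, 253, with X_I the indicator of one ascent.
There are 253 indicators.
For each fixed i, the pair (π(i), π(i+1)) is a uniformly random ordered pair of distinct values from {1, …, 254}; by symmetry P[π(i) < π(i+1)] = 1/2.
By linearity: E[X] = 253 · (1/2) = (254 − 1) · (1/2) = 253/2 ≈ 126.5000.

E[X] = 253/2 = 126.5000.


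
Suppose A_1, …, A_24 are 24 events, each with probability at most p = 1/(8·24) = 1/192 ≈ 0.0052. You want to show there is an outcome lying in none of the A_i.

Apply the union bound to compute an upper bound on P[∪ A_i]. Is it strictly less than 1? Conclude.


Union bound: P[∪_{i=1}^{24} A_i] ≤ Σ_i P[A_i] ≤ 24·p = 24·(1/192) = 1/8.
Numerically: 1/8 ≈ 0.1250.
Is 1/8 < 1? YES.
Since P[∪ A_i] ≤ 1/8 < 1, the complement has P[∩ A_i^c] ≥ 1 − 1/8 = 7/8 > 0, so some outcome avoids every A_i.

24·p = 1/8 ≈ 0.1250; existence CERTIFIED by the union bound.


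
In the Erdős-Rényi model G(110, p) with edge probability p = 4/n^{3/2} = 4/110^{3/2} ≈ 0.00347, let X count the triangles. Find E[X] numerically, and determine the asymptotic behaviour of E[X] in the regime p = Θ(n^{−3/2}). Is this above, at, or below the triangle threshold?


Number of potential triangles: C(110, 3) = 215820.
Each occurs with probability p³ ≈ (0.00347)³ ≈ 4.16786e-08.
By linearity: E[X] = C(110, 3)·p³ ≈ 215820 · 4.16786e-08 ≈ 0.009.
Since α = 3/2 > 1, p = c/n^{3/2} = o(1/n) is below the triangle threshold p ~ 1/n. Asymptotically E[X] ~ (c³/6)·n^{3(1−α)} = (4³/6)·n^{-1.5} → 0, so by Markov's inequality G has no triangles w.h.p.

E[X] ≈ 0.009; in regime p = Θ(1/n^{3/2}) E[X] tends to 0 (below the triangle threshold p ~ 1/n).


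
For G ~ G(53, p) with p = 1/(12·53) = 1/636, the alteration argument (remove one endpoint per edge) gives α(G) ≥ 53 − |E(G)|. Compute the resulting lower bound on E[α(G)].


E[|E(G)|] = C(53, 2)·p = 1378 · (1/636) = 13/6.
E[α(G)] ≥ n − E[|E(G)|] = 53 − 13/6 = 305/6.
Numerically: ≈ 50.83333.
(This is only a lower bound; the true E[α(G)] may be larger.)

E[α(G)] ≥ 305/6 ≈ 50.83333.


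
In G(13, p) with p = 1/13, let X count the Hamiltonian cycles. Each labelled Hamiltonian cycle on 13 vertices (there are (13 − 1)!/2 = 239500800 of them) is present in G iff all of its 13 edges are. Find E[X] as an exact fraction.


K_13 has (13 − 1)!/2 = 239500800 labelled Hamiltonian cycles.
For each such Hamiltonian cycle H, let X_H = 1 if all 13 edges of H are present in G. Then P[X_H = 1] = p^{13} = (1/13)^{13} = 1/302875106592253.
Summing the indicators: E[X] = Σ_H E[X_H] = 239500800 · p^{13} = 239500800 · 1/302875106592253 = 239500800/302875106592253.
Numerically: E[X] ≈ 7.908e-07.

E[X] = 239500800 · (1/13)^{13} = 239500800/302875106592253 ≈ 7.908e-07.


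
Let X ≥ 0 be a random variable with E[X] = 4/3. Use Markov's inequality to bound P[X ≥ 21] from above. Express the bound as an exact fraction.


μ = E[X] = 4/3, a = 21.
Markov: P[X ≥ 21] ≤ μ/a = (4/3)/21 = 4/63.
Numerically: ≈ 0.063492.
(Since a = 21 > μ = 1.333333, the bound 4/63 is < 1 and informative.)

P[X ≥ 21] ≤ 4/63 ≈ 0.063492.


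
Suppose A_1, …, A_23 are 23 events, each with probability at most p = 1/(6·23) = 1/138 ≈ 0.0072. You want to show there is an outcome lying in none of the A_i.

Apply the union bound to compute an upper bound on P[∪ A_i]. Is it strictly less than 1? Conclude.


Union bound: P[∪_{i=1}^{23} A_i] ≤ Σ_i P[A_i] ≤ 23·p = 23·(1/138) = 1/6.
Numerically: 1/6 ≈ 0.1667.
Is 1/6 < 1? YES.
Since P[∪ A_i] ≤ 1/6 < 1, the complement has P[∩ A_i^c] ≥ 1 − 1/6 = 5/6 > 0, so some outcome avoids every A_i.

23·p = 1/6 ≈ 0.1667; existence CERTIFIED by the union bound.


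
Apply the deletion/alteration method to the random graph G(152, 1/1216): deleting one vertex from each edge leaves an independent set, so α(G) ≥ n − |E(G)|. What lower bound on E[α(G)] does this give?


E[|E(G)|] = C(152, 2)·p = 11476 · (1/1216) = 151/16.
E[α(G)] ≥ n − E[|E(G)|] = 152 − 151/16 = 2281/16.
Numerically: ≈ 142.5625.
(This is only a lower bound; the true E[α(G)] may be larger.)

E[α(G)] ≥ 2281/16 ≈ 142.5625.


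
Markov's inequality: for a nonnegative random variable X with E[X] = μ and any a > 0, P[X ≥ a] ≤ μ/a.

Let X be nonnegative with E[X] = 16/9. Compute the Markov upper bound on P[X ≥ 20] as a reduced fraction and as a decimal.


μ = E[X] = 16/9, a = 20.
Markov: P[X ≥ 20] ≤ μ/a = (16/9)/20 = 4/45.
Numerically: ≈ 0.089.
(Since a = 20 > μ = 1.778, the bound 4/45 is < 1 and informative.)

P[X ≥ 20] ≤ 4/45 ≈ 0.089.


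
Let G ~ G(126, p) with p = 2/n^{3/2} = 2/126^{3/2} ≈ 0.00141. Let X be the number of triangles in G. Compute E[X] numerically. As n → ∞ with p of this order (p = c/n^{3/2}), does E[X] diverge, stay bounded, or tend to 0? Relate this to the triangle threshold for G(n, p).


Number of potential triangles: C(126, 3) = 325500.
Each occurs with probability p³ ≈ (0.00141)³ ≈ 2.82763e-09.
By linearity: E[X] = C(126, 3)·p³ ≈ 325500 · 2.82763e-09 ≈ 0.001.
Since α = 3/2 > 1, p = c/n^{3/2} = o(1/n) is below the triangle threshold p ~ 1/n. Asymptotically E[X] ~ (c³/6)·n^{3(1−α)} = (2³/6)·n^{-1.5} → 0, so by Markov's inequality G has no triangles w.h.p.

E[X] ≈ 0.001; in regime p = Θ(1/n^{3/2}) E[X] tends to 0 (below the triangle threshold p ~ 1/n).


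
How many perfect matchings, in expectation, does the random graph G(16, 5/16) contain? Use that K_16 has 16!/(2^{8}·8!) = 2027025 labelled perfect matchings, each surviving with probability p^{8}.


K_16 has 16!/(2^{8}·8!) = 2027025 labelled perfect matchings.
For each such perfect matching H, let X_H = 1 if all 8 edges of H are present in G. Then P[X_H = 1] = p^{8} = (5/16)^{8} = 390625/4294967296.
By linearity: E[X] = Σ_H E[X_H] = 2027025 · p^{8} = 2027025 · 390625/4294967296 = 791806640625/4294967296.
Numerically: E[X] ≈ 184.357.

E[X] = 2027025 · (5/16)^{8} = 791806640625/4294967296 ≈ 184.357.


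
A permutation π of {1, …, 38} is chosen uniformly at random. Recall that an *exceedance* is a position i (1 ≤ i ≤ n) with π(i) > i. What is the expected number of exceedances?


Write X = Σ_{i=1}^{38} X_i, where X_i = 1_{π(i) > i}.
For each fixed i, π(i) is uniform over {1, …, 38} (marginal of a uniform permutation), so P[π(i) > i] = (n − i)/n. Summing: Σ_{i=1}^{38} (n − i)/n = (0 + 1 + … + 37)/38 = 38(38 − 1)/(2·38) = (38 − 1)/2.
Hence E[X] = Σ_{i=1}^{38} (38 − i)/38 = 37/2 ≈ 18.50000.

E[X] = 37/2 = 18.50000.


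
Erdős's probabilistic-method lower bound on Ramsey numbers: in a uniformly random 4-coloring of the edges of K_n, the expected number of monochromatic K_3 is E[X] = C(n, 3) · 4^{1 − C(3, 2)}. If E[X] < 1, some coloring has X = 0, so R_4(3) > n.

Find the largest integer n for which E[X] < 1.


We need C(n, 3) · 4^{1 − 3} < 1, i.e. C(n, 3) < 4^{3 − 1} = 16.
Check values of n near the boundary:
  n = 4: C(4, 3) = 4; 4 < 16? YES
  n = 5: C(5, 3) = 10; 10 < 16? YES
  n = 6: C(6, 3) = 20; 20 < 16? NO
The largest n with C(n, 3) < 16 is n = 5 (where E[X] = 5/8 ≈ 0.6250000). Hence R_4(3) > 5, i.e. R_4(3) ≥ 6.

Largest n = 5; hence R_4(3) > 5.


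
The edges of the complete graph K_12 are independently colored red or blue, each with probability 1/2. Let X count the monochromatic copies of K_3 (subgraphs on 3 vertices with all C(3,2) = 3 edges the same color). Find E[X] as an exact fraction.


Let X = Σ_S X_S over the C(12, 3) = 220 subsets S of size 3, where X_S = 1 if the K_3 on S is monochromatic.
For a fixed S, the K_3 on S has C(3, 2) = 3 edges. P[all 3 edges red] = (1/2)^3, and likewise for blue, so P[monochromatic] = 2·(1/2)^3 = 2^{1 − 3} = 1/4.
By linearity: E[X] = C(12, 3) · 2^{1 − 3} = 220 · 1/4 = 55.
Numerically: E[X] ≈ 55.00000.

E[X] = C(12,3)·2^(1−C(3,2)) = 55 ≈ 55.00000.


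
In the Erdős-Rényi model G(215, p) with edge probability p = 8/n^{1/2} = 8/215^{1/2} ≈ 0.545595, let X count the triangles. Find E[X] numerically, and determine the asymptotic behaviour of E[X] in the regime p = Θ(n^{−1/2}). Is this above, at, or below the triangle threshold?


Number of potential triangles: C(215, 3) = 1633355.
Each occurs with probability p³ ≈ (0.545595)³ ≈ 1.62409815e-01.
By linearity: E[X] = C(215, 3)·p³ ≈ 1633355 · 1.62409815e-01 ≈ 265272.883044.
Since α = 1/2 < 1, p = c/n^{1/2} ≫ 1/n is above the triangle threshold p ~ 1/n. Asymptotically E[X] ~ (c³/6)·n^{3(1−α)} = (8³/6)·n^{1.5} → ∞; triangles are abundant w.h.p.

E[X] ≈ 265272.883044; in regime p = Θ(1/n^{1/2}) E[X] diverges (above the triangle threshold p ~ 1/n).


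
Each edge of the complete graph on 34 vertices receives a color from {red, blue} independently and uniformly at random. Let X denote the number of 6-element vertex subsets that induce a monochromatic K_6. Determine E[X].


Let X = Σ_S X_S over the C(34, 6) = 1344904 subsets S of size 6, where X_S = 1 if the K_6 on S is monochromatic.
For a fixed S, the K_6 on S has C(6, 2) = 15 edges. P[all 15 edges red] = (1/2)^15, and likewise for blue, so P[monochromatic] = 2·(1/2)^15 = 2^{1 − 15} = 1/16384.
By linearity of expectation: E[X] = C(34, 6) · 2^{1 − 15} = 1344904 · 1/16384 = 168113/2048.
Numerically: E[X] ≈ 82.0864.

E[X] = C(34,6)·2^(1−C(6,2)) = 168113/2048 ≈ 82.0864.


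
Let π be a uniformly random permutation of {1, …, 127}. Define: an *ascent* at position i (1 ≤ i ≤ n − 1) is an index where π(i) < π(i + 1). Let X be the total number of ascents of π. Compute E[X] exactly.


Write X = Σ X_I over i = 1, …, 126, with X_I the indicator of one ascent.
There are 126 indicators.
For each fixed i, the pair (π(i), π(i+1)) is a uniformly random ordered pair of distinct values from {1, …, 127}; by symmetry P[π(i) < π(i+1)] = 1/2.
By linearity: E[X] = 126 · (1/2) = (127 − 1) · (1/2) = 63 ≈ 63.000.

E[X] = 63 = 63.000.


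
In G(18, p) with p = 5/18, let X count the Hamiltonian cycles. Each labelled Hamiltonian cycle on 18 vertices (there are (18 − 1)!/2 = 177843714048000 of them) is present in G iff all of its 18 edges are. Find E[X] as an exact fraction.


K_18 has (18 − 1)!/2 = 177843714048000 labelled Hamiltonian cycles.
For each such Hamiltonian cycle H, let X_H = 1 if all 18 edges of H are present in G. Then P[X_H = 1] = p^{18} = (5/18)^{18} = 3814697265625/39346408075296537575424.
By linearity of expectation: E[X] = Σ_H E[X_H] = 177843714048000 · p^{18} = 177843714048000 · 3814697265625/39346408075296537575424 = 56800365447998046875/3294258113514384.
Numerically: E[X] ≈ 1.72e+04.

E[X] = 177843714048000 · (5/18)^{18} = 56800365447998046875/3294258113514384 ≈ 1.72e+04.


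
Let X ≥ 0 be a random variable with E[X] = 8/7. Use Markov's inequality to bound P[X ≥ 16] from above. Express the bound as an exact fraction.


μ = E[X] = 8/7, a = 16.
Markov: P[X ≥ 16] ≤ μ/a = (8/7)/16 = 1/14.
Numerically: ≈ 0.07143.
(Since a = 16 > μ = 1.14286, the bound 1/14 is < 1 and informative.)

P[X ≥ 16] ≤ 1/14 ≈ 0.07143.


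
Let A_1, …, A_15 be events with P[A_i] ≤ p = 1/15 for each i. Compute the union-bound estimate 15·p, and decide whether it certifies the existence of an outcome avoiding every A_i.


Union bound: P[∪_{i=1}^{15} A_i] ≤ Σ_i P[A_i] ≤ 15·p = 15·(1/15) = 1.
Numerically: 1 ≈ 1.000.
Is 1 < 1? NO.
Since the bound 1 is ≥ 1, the union bound is uninformative here; it does NOT by itself certify existence.

15·p = 1 ≈ 1.000; existence NOT certified by the union bound.


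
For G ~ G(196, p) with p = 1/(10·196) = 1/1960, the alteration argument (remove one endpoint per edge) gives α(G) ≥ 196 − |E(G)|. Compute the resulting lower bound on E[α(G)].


E[|E(G)|] = C(196, 2)·p = 19110 · (1/1960) = 39/4.
E[α(G)] ≥ n − E[|E(G)|] = 196 − 39/4 = 745/4.
Numerically: ≈ 186.25000.
(This is only a lower bound; the true E[α(G)] may be larger.)

E[α(G)] ≥ 745/4 ≈ 186.25000.


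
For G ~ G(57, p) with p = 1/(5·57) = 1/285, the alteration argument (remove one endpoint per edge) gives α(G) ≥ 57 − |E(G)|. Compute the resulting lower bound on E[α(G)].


E[|E(G)|] = C(57, 2)·p = 1596 · (1/285) = 28/5.
E[α(G)] ≥ n − E[|E(G)|] = 57 − 28/5 = 257/5.
Numerically: ≈ 51.400000.
(This is only a lower bound; the true E[α(G)] may be larger.)

E[α(G)] ≥ 257/5 ≈ 51.400000.


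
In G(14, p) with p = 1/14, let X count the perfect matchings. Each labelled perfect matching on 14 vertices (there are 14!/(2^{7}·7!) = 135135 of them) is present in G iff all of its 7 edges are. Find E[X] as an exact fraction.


K_14 has 14!/(2^{7}·7!) = 135135 labelled perfect matchings.
For each such perfect matching H, let X_H = 1 if all 7 edges of H are present in G. Then P[X_H = 1] = p^{7} = (1/14)^{7} = 1/105413504.
Summing the indicators: E[X] = Σ_H E[X_H] = 135135 · p^{7} = 135135 · 1/105413504 = 19305/15059072.
Numerically: E[X] ≈ 0.00128.

E[X] = 135135 · (1/14)^{7} = 19305/15059072 ≈ 0.00128.


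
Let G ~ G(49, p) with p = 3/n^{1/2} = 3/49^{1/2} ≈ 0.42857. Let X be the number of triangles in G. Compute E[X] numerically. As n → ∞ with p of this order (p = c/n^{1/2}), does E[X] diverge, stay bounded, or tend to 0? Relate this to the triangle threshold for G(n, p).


Number of potential triangles: C(49, 3) = 18424.
Each occurs with probability p³ ≈ (0.42857)³ ≈ 7.8717201e-02.
By linearity: E[X] = C(49, 3)·p³ ≈ 18424 · 7.8717201e-02 ≈ 1450.28571.
Since α = 1/2 < 1, p = c/n^{1/2} ≫ 1/n is above the triangle threshold p ~ 1/n. Asymptotically E[X] ~ (c³/6)·n^{3(1−α)} = (3³/6)·n^{1.5} → ∞; triangles are abundant w.h.p.

E[X] ≈ 1450.28571; in regime p = Θ(1/n^{1/2}) E[X] diverges (above the triangle threshold p ~ 1/n).


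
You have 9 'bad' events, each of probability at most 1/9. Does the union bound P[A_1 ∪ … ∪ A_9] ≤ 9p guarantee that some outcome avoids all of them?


Union bound: P[∪_{i=1}^{9} A_i] ≤ Σ_i P[A_i] ≤ 9·p = 9·(1/9) = 1.
Numerically: 1 ≈ 1.0000000.
Is 1 < 1? NO.
Since the bound 1 is ≥ 1, the union bound is uninformative here; it does NOT by itself certify existence.

9·p = 1 ≈ 1.0000000; existence NOT certified by the union bound.


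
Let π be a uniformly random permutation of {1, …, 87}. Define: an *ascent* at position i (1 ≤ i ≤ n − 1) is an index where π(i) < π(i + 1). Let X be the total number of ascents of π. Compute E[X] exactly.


Write X = Σ X_I over i = 1, …, 86, with X_I the indicator of one ascent.
There are 86 indicators.
For each fixed i, the pair (π(i), π(i+1)) is a uniformly random ordered pair of distinct values from {1, …, 87}; by symmetry P[π(i) < π(i+1)] = 1/2.
By linearity: E[X] = 86 · (1/2) = (87 − 1) · (1/2) = 43 ≈ 43.00000.

E[X] = 43 = 43.00000.


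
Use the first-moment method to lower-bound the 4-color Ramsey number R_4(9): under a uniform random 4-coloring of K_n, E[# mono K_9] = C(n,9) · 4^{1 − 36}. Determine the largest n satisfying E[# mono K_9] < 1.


We need C(n, 9) · 4^{1 − 36} < 1, i.e. C(n, 9) < 4^{36 − 1} = 1180591620717411303424.
Check values of n near the boundary:
  n = 911: C(911, 9) = 1144686900492291197405; 1144686900492291197405 < 1180591620717411303424? YES
  n = 912: C(912, 9) = 1156095740032081475120; 1156095740032081475120 < 1180591620717411303424? YES
  n = 913: C(913, 9) = 1167605542753639808390; 1167605542753639808390 < 1180591620717411303424? YES
  n = 914: C(914, 9) = 1179217089587653905932; 1179217089587653905932 < 1180591620717411303424? YES
  n = 915: C(915, 9) = 1190931166636537885130; 1190931166636537885130 < 1180591620717411303424? NO
  n = 916: C(916, 9) = 1202748565202942340440; 1202748565202942340440 < 1180591620717411303424? NO
  n = 917: C(917, 9) = 1214670081818390006810; 1214670081818390006810 < 1180591620717411303424? NO
The largest n with C(n, 9) < 1180591620717411303424 is n = 914 (where E[X] = 294804272396913476483/295147905179352825856 ≈ 0.99884). Hence R_4(9) > 914, i.e. R_4(9) ≥ 915.

Largest n = 914; hence R_4(9) > 914.


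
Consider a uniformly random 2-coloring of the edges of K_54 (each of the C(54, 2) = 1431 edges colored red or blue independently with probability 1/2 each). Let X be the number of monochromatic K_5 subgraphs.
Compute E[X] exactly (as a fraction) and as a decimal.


Let X = Σ_S X_S over the C(54, 5) = 3162510 subsets S of size 5, where X_S = 1 if the K_5 on S is monochromatic.
For a fixed S, the K_5 on S has C(5, 2) = 10 edges. P[all 10 edges red] = (1/2)^10, and likewise for blue, so P[monochromatic] = 2·(1/2)^10 = 2^{1 − 10} = 1/512.
Summing: E[X] = C(54, 5) · 2^{1 − 10} = 3162510 · 1/512 = 1581255/256.
Numerically: E[X] ≈ 6176.777344.

E[X] = C(54,5)·2^(1−C(5,2)) = 1581255/256 ≈ 6176.777344.


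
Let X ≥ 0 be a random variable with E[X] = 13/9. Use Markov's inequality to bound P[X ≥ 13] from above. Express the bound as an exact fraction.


μ = E[X] = 13/9, a = 13.
Markov: P[X ≥ 13] ≤ μ/a = (13/9)/13 = 1/9.
Numerically: ≈ 0.1111.
(Since a = 13 > μ = 1.4444, the bound 1/9 is < 1 and informative.)

P[X ≥ 13] ≤ 1/9 ≈ 0.1111.


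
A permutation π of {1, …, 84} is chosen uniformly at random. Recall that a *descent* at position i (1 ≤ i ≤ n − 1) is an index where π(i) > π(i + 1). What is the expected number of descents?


Write X = Σ X_I over i = 1, …, 83, with X_I the indicator of one descent.
There are 83 indicators.
For each fixed i, the pair (π(i), π(i+1)) is a uniformly random ordered pair of distinct values from {1, …, 84}; by symmetry P[π(i) > π(i+1)] = 1/2.
By linearity: E[X] = 83 · (1/2) = (84 − 1) · (1/2) = 83/2 ≈ 41.500.

E[X] = 83/2 = 41.500.


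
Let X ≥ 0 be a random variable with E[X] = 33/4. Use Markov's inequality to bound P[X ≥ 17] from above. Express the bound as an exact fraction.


μ = E[X] = 33/4, a = 17.
Markov: P[X ≥ 17] ≤ μ/a = (33/4)/17 = 33/68.
Numerically: ≈ 0.485294.
(Since a = 17 > μ = 8.250000, the bound 33/68 is < 1 and informative.)

P[X ≥ 17] ≤ 33/68 ≈ 0.485294.


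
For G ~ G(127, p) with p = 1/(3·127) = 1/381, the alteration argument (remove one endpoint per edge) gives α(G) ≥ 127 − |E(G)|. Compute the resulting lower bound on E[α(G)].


E[|E(G)|] = C(127, 2)·p = 8001 · (1/381) = 21.
E[α(G)] ≥ n − E[|E(G)|] = 127 − 21 = 106.
Numerically: ≈ 106.000.
(This is only a lower bound; the true E[α(G)] may be larger.)

E[α(G)] ≥ 106 ≈ 106.000.


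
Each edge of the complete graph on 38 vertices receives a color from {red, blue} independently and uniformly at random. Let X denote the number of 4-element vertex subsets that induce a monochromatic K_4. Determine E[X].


Let X = Σ_S X_S over the C(38, 4) = 73815 subsets S of size 4, where X_S = 1 if the K_4 on S is monochromatic.
For a fixed S, the K_4 on S has C(4, 2) = 6 edges. P[all 6 edges red] = (1/2)^6, and likewise for blue, so P[monochromatic] = 2·(1/2)^6 = 2^{1 − 6} = 1/32.
By linearity: E[X] = C(38, 4) · 2^{1 − 6} = 73815 · 1/32 = 73815/32.
Numerically: E[X] ≈ 2306.719.

E[X] = C(38,4)·2^(1−C(4,2)) = 73815/32 ≈ 2306.719.


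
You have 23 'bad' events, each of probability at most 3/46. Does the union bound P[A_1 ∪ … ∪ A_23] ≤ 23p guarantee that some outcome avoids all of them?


Union bound: P[∪_{i=1}^{23} A_i] ≤ Σ_i P[A_i] ≤ 23·p = 23·(3/46) = 3/2.
Numerically: 3/2 ≈ 1.500.
Is 3/2 < 1? NO.
Since the bound 3/2 is ≥ 1, the union bound is uninformative here; it does NOT by itself certify existence.

23·p = 3/2 ≈ 1.500; existence NOT certified by the union bound.


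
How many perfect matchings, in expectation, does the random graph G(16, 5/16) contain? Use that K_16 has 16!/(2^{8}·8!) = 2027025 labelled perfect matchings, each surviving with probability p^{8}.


K_16 has 16!/(2^{8}·8!) = 2027025 labelled perfect matchings.
For each such perfect matching H, let X_H = 1 if all 8 edges of H are present in G. Then P[X_H = 1] = p^{8} = (5/16)^{8} = 390625/4294967296.
Summing the indicators: E[X] = Σ_H E[X_H] = 2027025 · p^{8} = 2027025 · 390625/4294967296 = 791806640625/4294967296.
Numerically: E[X] ≈ 184.

E[X] = 2027025 · (5/16)^{8} = 791806640625/4294967296 ≈ 184.


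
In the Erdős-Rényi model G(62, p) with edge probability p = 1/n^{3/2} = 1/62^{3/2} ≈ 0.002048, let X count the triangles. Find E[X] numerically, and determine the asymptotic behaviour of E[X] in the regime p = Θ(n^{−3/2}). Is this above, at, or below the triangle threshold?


Number of potential triangles: C(62, 3) = 37820.
Each occurs with probability p³ ≈ (0.002048)³ ≈ 8.594832e-09.
By linearity: E[X] = C(62, 3)·p³ ≈ 37820 · 8.594832e-09 ≈ 0.0003.
Since α = 3/2 > 1, p = c/n^{3/2} = o(1/n) is below the triangle threshold p ~ 1/n. Asymptotically E[X] ~ (c³/6)·n^{3(1−α)} = (1³/6)·n^{-1.5} → 0, so by Markov's inequality G has no triangles w.h.p.

E[X] ≈ 0.0003; in regime p = Θ(1/n^{3/2}) E[X] tends to 0 (below the triangle threshold p ~ 1/n).


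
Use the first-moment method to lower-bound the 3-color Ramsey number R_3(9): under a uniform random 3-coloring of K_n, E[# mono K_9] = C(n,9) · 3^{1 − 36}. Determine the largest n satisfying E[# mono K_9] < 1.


We need C(n, 9) · 3^{1 − 36} < 1, i.e. C(n, 9) < 3^{36 − 1} = 50031545098999707.
Check values of n near the boundary:
  n = 298: C(298, 9) = 45207677551849890; 45207677551849890 < 50031545098999707? YES
  n = 299: C(299, 9) = 46610674441390059; 46610674441390059 < 50031545098999707? YES
  n = 300: C(300, 9) = 48052241692154700; 48052241692154700 < 50031545098999707? YES
  n = 301: C(301, 9) = 49533303936090975; 49533303936090975 < 50031545098999707? YES
  n = 302: C(302, 9) = 51054804739588650; 51054804739588650 < 50031545098999707? NO
  n = 303: C(303, 9) = 52617706925494425; 52617706925494425 < 50031545098999707? NO
  n = 304: C(304, 9) = 54222992899492560; 54222992899492560 < 50031545098999707? NO
The largest n with C(n, 9) < 50031545098999707 is n = 301 (where E[X] = 16511101312030325/16677181699666569 ≈ 0.990). Hence R_3(9) > 301, i.e. R_3(9) ≥ 302.

Largest n = 301; hence R_3(9) > 301.


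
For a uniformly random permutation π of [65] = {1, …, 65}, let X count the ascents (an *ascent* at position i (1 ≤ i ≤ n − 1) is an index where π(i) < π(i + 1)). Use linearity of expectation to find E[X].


Write X = Σ X_I over i = 1, …, 64, with X_I the indicator of one ascent.
There are 64 indicators.
For each fixed i, the pair (π(i), π(i+1)) is a uniformly random ordered pair of distinct values from {1, …, 65}; by symmetry P[π(i) < π(i+1)] = 1/2.
By linearity: E[X] = 64 · (1/2) = (65 − 1) · (1/2) = 32 ≈ 32.0000.

E[X] = 32 = 32.0000.


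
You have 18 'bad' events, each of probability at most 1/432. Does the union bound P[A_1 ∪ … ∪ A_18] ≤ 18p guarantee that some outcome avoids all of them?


Union bound: P[∪_{i=1}^{18} A_i] ≤ Σ_i P[A_i] ≤ 18·p = 18·(1/432) = 1/24.
Numerically: 1/24 ≈ 0.04167.
Is 1/24 < 1? YES.
Since P[∪ A_i] ≤ 1/24 < 1, the complement has P[∩ A_i^c] ≥ 1 − 1/24 = 23/24 > 0, so some outcome avoids every A_i.

18·p = 1/24 ≈ 0.04167; existence CERTIFIED by the union bound.


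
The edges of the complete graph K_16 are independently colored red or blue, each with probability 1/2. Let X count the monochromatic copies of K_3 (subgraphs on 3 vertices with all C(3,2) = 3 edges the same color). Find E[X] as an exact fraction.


Let X = Σ_S X_S over the C(16, 3) = 560 subsets S of size 3, where X_S = 1 if the K_3 on S is monochromatic.
For a fixed S, the K_3 on S has C(3, 2) = 3 edges. P[all 3 edges red] = (1/2)^3, and likewise for blue, so P[monochromatic] = 2·(1/2)^3 = 2^{1 − 3} = 1/4.
By linearity: E[X] = C(16, 3) · 2^{1 − 3} = 560 · 1/4 = 140.
Numerically: E[X] ≈ 140.000.

E[X] = C(16,3)·2^(1−C(3,2)) = 140 ≈ 140.000.


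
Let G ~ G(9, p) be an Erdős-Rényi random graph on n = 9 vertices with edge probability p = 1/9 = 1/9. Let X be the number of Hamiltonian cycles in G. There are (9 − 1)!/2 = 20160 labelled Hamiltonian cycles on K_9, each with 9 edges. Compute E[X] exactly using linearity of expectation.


K_9 has (9 − 1)!/2 = 20160 labelled Hamiltonian cycles.
For each such Hamiltonian cycle H, let X_H = 1 if all 9 edges of H are present in G. Then P[X_H = 1] = p^{9} = (1/9)^{9} = 1/387420489.
By linearity of expectation: E[X] = Σ_H E[X_H] = 20160 · p^{9} = 20160 · 1/387420489 = 2240/43046721.
Numerically: E[X] ≈ 5.2e-05.

E[X] = 20160 · (1/9)^{9} = 2240/43046721 ≈ 5.2e-05.


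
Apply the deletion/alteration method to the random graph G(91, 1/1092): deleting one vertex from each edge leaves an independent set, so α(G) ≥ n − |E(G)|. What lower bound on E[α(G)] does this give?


E[|E(G)|] = C(91, 2)·p = 4095 · (1/1092) = 15/4.
E[α(G)] ≥ n − E[|E(G)|] = 91 − 15/4 = 349/4.
Numerically: ≈ 87.2500.
(This is only a lower bound; the true E[α(G)] may be larger.)

E[α(G)] ≥ 349/4 ≈ 87.2500.


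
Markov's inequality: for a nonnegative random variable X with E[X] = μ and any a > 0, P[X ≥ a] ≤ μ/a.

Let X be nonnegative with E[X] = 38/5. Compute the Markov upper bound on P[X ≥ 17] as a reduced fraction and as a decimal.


μ = E[X] = 38/5, a = 17.
Markov: P[X ≥ 17] ≤ μ/a = (38/5)/17 = 38/85.
Numerically: ≈ 0.44706.
(Since a = 17 > μ = 7.60000, the bound 38/85 is < 1 and informative.)

P[X ≥ 17] ≤ 38/85 ≈ 0.44706.


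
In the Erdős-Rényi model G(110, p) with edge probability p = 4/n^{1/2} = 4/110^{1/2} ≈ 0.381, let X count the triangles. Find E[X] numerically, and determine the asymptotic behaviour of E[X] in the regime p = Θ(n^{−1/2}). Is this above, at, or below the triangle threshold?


Number of potential triangles: C(110, 3) = 215820.
Each occurs with probability p³ ≈ (0.381)³ ≈ 5.54742e-02.
By linearity: E[X] = C(110, 3)·p³ ≈ 215820 · 5.54742e-02 ≈ 11972.439.
Since α = 1/2 < 1, p = c/n^{1/2} ≫ 1/n is above the triangle threshold p ~ 1/n. Asymptotically E[X] ~ (c³/6)·n^{3(1−α)} = (4³/6)·n^{1.5} → ∞; triangles are abundant w.h.p.

E[X] ≈ 11972.439; in regime p = Θ(1/n^{1/2}) E[X] diverges (above the triangle threshold p ~ 1/n).


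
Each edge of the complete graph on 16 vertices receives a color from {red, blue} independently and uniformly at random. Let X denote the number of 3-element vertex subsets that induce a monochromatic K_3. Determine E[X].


Let X = Σ_S X_S over the C(16, 3) = 560 subsets S of size 3, where X_S = 1 if the K_3 on S is monochromatic.
For a fixed S, the K_3 on S has C(3, 2) = 3 edges. P[all 3 edges red] = (1/2)^3, and likewise for blue, so P[monochromatic] = 2·(1/2)^3 = 2^{1 − 3} = 1/4.
By linearity: E[X] = C(16, 3) · 2^{1 − 3} = 560 · 1/4 = 140.
Numerically: E[X] ≈ 140.0000.

E[X] = C(16,3)·2^(1−C(3,2)) = 140 ≈ 140.0000.


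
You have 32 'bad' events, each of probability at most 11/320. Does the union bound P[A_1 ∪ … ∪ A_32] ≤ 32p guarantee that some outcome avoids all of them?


Union bound: P[∪_{i=1}^{32} A_i] ≤ Σ_i P[A_i] ≤ 32·p = 32·(11/320) = 11/10.
Numerically: 11/10 ≈ 1.1000.
Is 11/10 < 1? NO.
Since the bound 11/10 is ≥ 1, the union bound is uninformative here; it does NOT by itself certify existence.

32·p = 11/10 ≈ 1.1000; existence NOT certified by the union bound.


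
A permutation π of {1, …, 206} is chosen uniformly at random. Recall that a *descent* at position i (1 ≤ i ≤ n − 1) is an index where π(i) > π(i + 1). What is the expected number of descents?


Write X = Σ X_I over i = 1, …, 205, with X_I the indicator of one descent.
There are 205 indicators.
For each fixed i, the pair (π(i), π(i+1)) is a uniformly random ordered pair of distinct values from {1, …, 206}; by symmetry P[π(i) > π(i+1)] = 1/2.
By linearity: E[X] = 205 · (1/2) = (206 − 1) · (1/2) = 205/2 ≈ 102.500000.

E[X] = 205/2 = 102.500000.


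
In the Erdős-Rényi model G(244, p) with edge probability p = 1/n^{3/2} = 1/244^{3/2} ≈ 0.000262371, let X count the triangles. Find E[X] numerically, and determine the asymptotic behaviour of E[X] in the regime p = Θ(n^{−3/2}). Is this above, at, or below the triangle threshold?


Number of potential triangles: C(244, 3) = 2391444.
Each occurs with probability p³ ≈ (0.000262371)³ ≈ 1.80611659e-11.
By linearity: E[X] = C(244, 3)·p³ ≈ 2391444 · 1.80611659e-11 ≈ 0.000043.
Since α = 3/2 > 1, p = c/n^{3/2} = o(1/n) is below the triangle threshold p ~ 1/n. Asymptotically E[X] ~ (c³/6)·n^{3(1−α)} = (1³/6)·n^{-1.5} → 0, so by Markov's inequality G has no triangles w.h.p.

E[X] ≈ 0.000043; in regime p = Θ(1/n^{3/2}) E[X] tends to 0 (below the triangle threshold p ~ 1/n).


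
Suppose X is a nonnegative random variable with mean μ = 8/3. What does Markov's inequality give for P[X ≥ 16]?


μ = E[X] = 8/3, a = 16.
Markov: P[X ≥ 16] ≤ μ/a = (8/3)/16 = 1/6.
Numerically: ≈ 0.166667.
(Since a = 16 > μ = 2.666667, the bound 1/6 is < 1 and informative.)

P[X ≥ 16] ≤ 1/6 ≈ 0.166667.


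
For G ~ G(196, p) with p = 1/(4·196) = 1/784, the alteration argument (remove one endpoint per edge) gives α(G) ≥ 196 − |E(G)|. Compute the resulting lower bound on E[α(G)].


E[|E(G)|] = C(196, 2)·p = 19110 · (1/784) = 195/8.
E[α(G)] ≥ n − E[|E(G)|] = 196 − 195/8 = 1373/8.
Numerically: ≈ 171.62500.
(This is only a lower bound; the true E[α(G)] may be larger.)

E[α(G)] ≥ 1373/8 ≈ 171.62500.


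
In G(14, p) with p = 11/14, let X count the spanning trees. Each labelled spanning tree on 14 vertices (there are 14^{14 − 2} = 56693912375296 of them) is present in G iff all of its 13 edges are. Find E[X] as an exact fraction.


K_14 has 14^{14 − 2} = 56693912375296 labelled spanning trees.
For each such spanning tree H, let X_H = 1 if all 13 edges of H are present in G. Then P[X_H = 1] = p^{13} = (11/14)^{13} = 34522712143931/793714773254144.
Summing the indicators: E[X] = Σ_H E[X_H] = 56693912375296 · p^{13} = 56693912375296 · 34522712143931/793714773254144 = 34522712143931/14.
Numerically: E[X] ≈ 2.4659e+12.

E[X] = 56693912375296 · (11/14)^{13} = 34522712143931/14 ≈ 2.4659e+12.
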